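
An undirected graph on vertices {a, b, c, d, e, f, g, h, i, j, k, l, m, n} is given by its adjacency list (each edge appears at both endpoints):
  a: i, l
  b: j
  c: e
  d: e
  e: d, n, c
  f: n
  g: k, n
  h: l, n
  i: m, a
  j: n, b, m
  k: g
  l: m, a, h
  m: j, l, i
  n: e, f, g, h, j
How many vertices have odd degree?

Degrees: a:2, b:1, c:1, d:1, e:3, f:1, g:2, h:2, i:2, j:3, k:1, l:3, m:3, n:5
Odd-degree vertices: b, c, d, e, f, j, k, l, m, n.

10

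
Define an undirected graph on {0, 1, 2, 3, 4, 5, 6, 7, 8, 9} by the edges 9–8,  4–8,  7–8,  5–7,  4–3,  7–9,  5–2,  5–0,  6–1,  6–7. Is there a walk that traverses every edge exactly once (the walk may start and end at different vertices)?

No

Degrees: 0:1, 1:1, 2:1, 3:1, 4:2, 5:3, 6:2, 7:4, 8:3, 9:2
Odd-degree vertices: 0, 1, 2, 3, 5, 8 (6 total).
With 6 odd-degree vertices (more than two), no single trail can use every edge.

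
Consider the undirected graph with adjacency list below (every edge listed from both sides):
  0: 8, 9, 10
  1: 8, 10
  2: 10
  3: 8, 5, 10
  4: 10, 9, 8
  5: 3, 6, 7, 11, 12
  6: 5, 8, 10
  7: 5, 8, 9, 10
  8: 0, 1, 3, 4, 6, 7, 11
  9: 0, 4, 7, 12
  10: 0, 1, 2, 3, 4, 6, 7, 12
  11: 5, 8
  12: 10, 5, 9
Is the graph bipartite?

Yes

A valid 2-coloring puts {5, 8, 9, 10} on one side and {0, 1, 2, 3, 4, 6, 7, 11, 12} on the other; every edge crosses between the two sides.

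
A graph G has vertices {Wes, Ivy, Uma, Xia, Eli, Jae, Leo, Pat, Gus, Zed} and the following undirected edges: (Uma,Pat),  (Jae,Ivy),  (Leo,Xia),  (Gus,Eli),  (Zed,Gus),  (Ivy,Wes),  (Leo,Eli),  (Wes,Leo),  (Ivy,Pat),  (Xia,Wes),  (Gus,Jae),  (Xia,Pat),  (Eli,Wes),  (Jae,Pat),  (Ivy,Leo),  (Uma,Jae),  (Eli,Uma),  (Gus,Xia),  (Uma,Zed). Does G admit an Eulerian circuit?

Degrees: Wes:4, Ivy:4, Uma:4, Xia:4, Eli:4, Jae:4, Leo:4, Pat:4, Gus:4, Zed:2
All degrees are even and the non-isolated vertices are connected — an Eulerian circuit exists.

Yes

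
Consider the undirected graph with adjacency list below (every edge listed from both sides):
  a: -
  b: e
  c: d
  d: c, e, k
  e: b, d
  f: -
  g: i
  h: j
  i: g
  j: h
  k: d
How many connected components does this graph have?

5

Component: {a}
Component: {f}
Component: {g, i}
Component: {h, j}
Component: {b, c, d, e, k}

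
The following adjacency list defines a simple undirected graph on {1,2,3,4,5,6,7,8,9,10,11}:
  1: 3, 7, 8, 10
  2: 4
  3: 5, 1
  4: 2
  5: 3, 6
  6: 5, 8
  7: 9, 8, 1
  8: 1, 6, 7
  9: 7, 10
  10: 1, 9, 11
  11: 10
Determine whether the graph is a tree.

No

The graph has 11 vertices and 12 edges.
It splits into 2 components, so it cannot be a tree.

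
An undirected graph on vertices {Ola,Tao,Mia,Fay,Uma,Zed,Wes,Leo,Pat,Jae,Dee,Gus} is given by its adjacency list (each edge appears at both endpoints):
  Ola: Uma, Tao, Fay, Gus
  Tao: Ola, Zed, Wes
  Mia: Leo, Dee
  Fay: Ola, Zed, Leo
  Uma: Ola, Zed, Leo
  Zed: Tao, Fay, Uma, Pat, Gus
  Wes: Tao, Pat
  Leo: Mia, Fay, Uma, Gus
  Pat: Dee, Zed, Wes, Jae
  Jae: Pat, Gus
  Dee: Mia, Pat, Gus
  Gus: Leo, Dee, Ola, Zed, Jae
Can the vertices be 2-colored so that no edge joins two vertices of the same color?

Yes

A valid 2-coloring puts {Tao, Mia, Fay, Uma, Pat, Gus} on one side and {Ola, Zed, Wes, Leo, Jae, Dee} on the other; every edge crosses between the two sides.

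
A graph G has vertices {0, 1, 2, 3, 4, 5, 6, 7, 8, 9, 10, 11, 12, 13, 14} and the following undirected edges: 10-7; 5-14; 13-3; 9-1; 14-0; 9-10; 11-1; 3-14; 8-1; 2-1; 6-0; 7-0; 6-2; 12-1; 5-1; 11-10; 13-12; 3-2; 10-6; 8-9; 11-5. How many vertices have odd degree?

8

Degrees: 0:3, 1:6, 2:3, 3:3, 4:0, 5:3, 6:3, 7:2, 8:2, 9:3, 10:4, 11:3, 12:2, 13:2, 14:3
Odd-degree vertices: 0, 2, 3, 5, 6, 9, 11, 14.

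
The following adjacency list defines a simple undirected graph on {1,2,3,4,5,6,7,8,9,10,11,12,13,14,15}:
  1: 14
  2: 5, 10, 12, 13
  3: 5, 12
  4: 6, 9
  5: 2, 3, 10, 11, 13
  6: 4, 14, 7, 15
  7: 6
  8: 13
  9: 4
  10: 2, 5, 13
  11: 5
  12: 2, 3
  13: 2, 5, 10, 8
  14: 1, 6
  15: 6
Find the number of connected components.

2

Component: {1, 4, 6, 7, 9, 14, 15}
Component: {2, 3, 5, 8, 10, 11, 12, 13}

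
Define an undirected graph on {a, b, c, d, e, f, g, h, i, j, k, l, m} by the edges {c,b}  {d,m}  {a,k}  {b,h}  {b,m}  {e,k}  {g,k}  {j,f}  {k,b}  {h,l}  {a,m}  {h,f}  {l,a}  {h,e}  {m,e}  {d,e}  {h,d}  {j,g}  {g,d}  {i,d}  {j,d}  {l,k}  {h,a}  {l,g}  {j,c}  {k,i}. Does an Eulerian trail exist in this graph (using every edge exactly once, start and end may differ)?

Yes

Degrees: a:4, b:4, c:2, d:6, e:4, f:2, g:4, h:6, i:2, j:4, k:6, l:4, m:4
Odd-degree vertices: none (0 total).
With 0 odd-degree vertices and all edges in one connected piece, an Eulerian trail exists.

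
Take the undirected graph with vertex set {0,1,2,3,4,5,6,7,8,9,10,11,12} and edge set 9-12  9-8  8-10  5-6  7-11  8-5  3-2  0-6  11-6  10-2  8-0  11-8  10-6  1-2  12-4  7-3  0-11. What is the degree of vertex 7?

2

Neighbors of 7: 3, 11.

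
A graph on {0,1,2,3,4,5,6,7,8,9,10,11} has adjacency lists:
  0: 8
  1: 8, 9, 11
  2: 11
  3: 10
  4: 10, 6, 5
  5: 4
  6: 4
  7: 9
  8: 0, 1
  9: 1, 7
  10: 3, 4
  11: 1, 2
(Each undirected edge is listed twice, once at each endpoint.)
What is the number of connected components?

Component: {3, 4, 5, 6, 10}
Component: {0, 1, 2, 7, 8, 9, 11}

2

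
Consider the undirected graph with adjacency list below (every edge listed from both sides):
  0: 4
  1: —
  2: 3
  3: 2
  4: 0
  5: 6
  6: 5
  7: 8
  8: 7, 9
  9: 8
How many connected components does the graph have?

Component: {1}
Component: {0, 4}
Component: {2, 3}
Component: {5, 6}
Component: {7, 8, 9}

5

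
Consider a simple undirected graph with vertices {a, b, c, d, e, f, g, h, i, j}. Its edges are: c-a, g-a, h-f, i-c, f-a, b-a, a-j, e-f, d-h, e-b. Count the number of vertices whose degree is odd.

6

Degrees: a:5, b:2, c:2, d:1, e:2, f:3, g:1, h:2, i:1, j:1
Odd-degree vertices: a, d, f, g, i, j.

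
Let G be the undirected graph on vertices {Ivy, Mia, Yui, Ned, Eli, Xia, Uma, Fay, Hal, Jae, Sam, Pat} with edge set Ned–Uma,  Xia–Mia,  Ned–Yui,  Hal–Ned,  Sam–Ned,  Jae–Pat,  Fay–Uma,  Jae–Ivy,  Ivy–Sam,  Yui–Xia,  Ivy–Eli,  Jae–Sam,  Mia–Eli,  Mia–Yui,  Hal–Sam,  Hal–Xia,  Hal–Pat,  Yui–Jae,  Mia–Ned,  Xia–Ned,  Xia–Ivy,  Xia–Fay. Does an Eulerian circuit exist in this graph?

Degrees: Ivy:4, Mia:4, Yui:4, Ned:6, Eli:2, Xia:6, Uma:2, Fay:2, Hal:4, Jae:4, Sam:4, Pat:2
All degrees are even and the non-isolated vertices are connected — an Eulerian circuit exists.

Yes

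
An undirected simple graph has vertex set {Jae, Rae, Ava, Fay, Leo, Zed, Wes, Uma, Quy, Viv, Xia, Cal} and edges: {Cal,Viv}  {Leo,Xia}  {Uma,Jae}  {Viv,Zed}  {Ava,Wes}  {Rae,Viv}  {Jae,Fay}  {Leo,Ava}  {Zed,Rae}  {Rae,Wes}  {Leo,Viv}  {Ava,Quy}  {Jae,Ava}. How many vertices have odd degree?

Degrees: Jae:3, Rae:3, Ava:4, Fay:1, Leo:3, Zed:2, Wes:2, Uma:1, Quy:1, Viv:4, Xia:1, Cal:1
Odd-degree vertices: Jae, Rae, Fay, Leo, Uma, Quy, Xia, Cal.

8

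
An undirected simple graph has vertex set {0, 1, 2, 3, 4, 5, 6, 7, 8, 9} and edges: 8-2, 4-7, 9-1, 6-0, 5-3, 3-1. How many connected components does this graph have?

4

Component: {0, 6}
Component: {2, 8}
Component: {4, 7}
Component: {1, 3, 5, 9}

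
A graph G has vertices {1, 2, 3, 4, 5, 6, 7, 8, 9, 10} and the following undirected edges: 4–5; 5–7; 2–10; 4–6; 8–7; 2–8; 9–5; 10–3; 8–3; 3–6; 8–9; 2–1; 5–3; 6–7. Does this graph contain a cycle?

Yes

The graph has 10 vertices, 14 edges, and 1 connected component.
One cycle is 8-7-5-3-8.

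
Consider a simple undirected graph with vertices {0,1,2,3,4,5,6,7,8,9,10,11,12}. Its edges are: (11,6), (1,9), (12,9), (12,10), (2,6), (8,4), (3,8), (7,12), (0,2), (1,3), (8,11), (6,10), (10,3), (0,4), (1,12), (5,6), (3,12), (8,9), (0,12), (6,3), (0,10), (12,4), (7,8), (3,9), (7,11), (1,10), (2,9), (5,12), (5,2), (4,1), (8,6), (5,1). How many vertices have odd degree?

Degrees: 0:4, 1:6, 2:4, 3:6, 4:4, 5:4, 6:6, 7:3, 8:6, 9:5, 10:5, 11:3, 12:8
Odd-degree vertices: 7, 9, 10, 11.

4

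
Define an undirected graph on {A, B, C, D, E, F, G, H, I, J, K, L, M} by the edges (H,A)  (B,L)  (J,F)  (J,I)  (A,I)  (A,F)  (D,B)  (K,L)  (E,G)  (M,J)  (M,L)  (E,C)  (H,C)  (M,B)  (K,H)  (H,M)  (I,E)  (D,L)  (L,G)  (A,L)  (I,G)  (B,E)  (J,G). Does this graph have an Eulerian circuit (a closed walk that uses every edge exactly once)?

Degrees: A:4, B:4, C:2, D:2, E:4, F:2, G:4, H:4, I:4, J:4, K:2, L:6, M:4
Every vertex has even degree and the edges form a single connected piece, so an Eulerian circuit exists.

Yes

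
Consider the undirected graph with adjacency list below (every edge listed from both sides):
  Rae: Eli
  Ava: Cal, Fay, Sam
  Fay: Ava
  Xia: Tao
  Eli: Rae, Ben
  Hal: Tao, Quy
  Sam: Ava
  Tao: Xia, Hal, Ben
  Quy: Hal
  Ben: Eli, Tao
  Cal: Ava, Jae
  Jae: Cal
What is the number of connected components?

Component: {Ava, Fay, Sam, Cal, Jae}
Component: {Rae, Xia, Eli, Hal, Tao, Quy, Ben}

2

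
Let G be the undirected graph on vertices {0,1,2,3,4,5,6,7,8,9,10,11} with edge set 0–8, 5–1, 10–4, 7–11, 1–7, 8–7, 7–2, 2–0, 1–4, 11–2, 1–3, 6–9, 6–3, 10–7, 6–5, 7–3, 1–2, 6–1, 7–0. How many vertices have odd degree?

Degrees: 0:3, 1:6, 2:4, 3:3, 4:2, 5:2, 6:4, 7:7, 8:2, 9:1, 10:2, 11:2
Odd-degree vertices: 0, 3, 7, 9.

4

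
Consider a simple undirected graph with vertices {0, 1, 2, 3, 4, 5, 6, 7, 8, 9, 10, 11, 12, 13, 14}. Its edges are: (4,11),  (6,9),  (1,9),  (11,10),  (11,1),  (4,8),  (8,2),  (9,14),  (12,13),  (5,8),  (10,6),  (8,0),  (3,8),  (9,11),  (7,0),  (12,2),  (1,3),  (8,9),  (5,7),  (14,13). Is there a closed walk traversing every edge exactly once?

Degrees: 0:2, 1:3, 2:2, 3:2, 4:2, 5:2, 6:2, 7:2, 8:6, 9:5, 10:2, 11:4, 12:2, 13:2, 14:2
1, 9 have odd degree; an Eulerian circuit needs every degree to be even, so none exists.

No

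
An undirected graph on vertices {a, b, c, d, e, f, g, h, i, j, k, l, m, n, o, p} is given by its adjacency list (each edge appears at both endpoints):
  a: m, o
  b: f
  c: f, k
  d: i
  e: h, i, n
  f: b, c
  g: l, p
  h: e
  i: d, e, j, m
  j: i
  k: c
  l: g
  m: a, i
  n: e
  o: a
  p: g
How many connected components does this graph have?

3

Component: {g, l, p}
Component: {b, c, f, k}
Component: {a, d, e, h, i, j, m, n, o}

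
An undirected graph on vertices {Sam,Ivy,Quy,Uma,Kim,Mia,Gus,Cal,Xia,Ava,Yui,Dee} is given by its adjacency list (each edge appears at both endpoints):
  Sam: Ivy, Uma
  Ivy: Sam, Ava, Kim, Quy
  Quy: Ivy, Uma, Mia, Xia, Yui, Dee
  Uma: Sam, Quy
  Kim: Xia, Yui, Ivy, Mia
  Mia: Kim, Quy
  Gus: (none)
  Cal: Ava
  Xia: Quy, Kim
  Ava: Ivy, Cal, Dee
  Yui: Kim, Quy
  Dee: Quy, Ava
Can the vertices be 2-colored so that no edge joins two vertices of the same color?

Partition the vertices as {Ivy, Uma, Mia, Gus, Cal, Xia, Yui, Dee} vs {Sam, Quy, Kim, Ava}. Each listed edge has one endpoint in each part, so the graph is bipartite.

Yes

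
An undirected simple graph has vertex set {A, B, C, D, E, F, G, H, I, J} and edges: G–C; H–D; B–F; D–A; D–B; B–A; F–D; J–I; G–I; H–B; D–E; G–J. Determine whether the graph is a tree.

The graph has 10 vertices and 12 edges.
It is not connected, so it is not a tree.

No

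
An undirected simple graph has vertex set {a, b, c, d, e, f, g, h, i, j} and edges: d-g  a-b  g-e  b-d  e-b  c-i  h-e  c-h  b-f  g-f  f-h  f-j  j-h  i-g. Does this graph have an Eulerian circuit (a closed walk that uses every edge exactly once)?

No

Degrees: a:1, b:4, c:2, d:2, e:3, f:4, g:4, h:4, i:2, j:2
Vertices with odd degree: a, e. An Eulerian circuit requires all degrees even.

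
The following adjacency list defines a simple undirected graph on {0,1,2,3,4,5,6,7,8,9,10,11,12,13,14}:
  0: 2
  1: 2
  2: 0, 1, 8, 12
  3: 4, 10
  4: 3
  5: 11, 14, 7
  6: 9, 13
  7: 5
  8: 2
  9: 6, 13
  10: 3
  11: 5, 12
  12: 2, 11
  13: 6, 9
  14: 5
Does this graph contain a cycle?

Yes

|V| = 15, |E| = 13, number of components = 3.
Since 13 > 15 - 3, a cycle must exist; for instance 6-9-13-6.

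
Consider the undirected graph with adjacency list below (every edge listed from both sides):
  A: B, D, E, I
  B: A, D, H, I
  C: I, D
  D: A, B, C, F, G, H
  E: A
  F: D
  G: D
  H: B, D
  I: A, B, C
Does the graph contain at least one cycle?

|V| = 9, |E| = 12, number of components = 1.
Since 12 > 9 - 1, a cycle must exist; for instance A-D-C-I-A.

Yes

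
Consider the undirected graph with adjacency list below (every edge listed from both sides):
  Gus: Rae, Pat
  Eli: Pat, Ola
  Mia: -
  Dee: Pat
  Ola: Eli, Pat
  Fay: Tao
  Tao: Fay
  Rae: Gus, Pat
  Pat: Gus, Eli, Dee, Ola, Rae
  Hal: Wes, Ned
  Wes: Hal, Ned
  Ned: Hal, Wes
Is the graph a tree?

No

The graph has 12 vertices and 11 edges.
It splits into 4 components, so it cannot be a tree.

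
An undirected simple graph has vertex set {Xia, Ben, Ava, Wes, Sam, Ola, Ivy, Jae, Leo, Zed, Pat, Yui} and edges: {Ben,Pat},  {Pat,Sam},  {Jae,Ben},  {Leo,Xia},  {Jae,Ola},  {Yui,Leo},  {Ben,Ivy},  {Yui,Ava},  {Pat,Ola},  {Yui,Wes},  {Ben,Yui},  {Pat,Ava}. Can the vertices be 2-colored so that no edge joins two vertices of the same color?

Yes

Partition the vertices as {Ben, Ava, Wes, Sam, Ola, Leo, Zed} vs {Xia, Ivy, Jae, Pat, Yui}. Each listed edge has one endpoint in each part, so the graph is bipartite.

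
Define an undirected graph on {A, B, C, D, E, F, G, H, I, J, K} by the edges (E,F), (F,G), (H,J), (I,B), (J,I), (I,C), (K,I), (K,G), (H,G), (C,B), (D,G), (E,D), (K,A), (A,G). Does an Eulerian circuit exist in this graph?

No

Degrees: A:2, B:2, C:2, D:2, E:2, F:2, G:5, H:2, I:4, J:2, K:3
Vertices with odd degree: G, K. An Eulerian circuit requires all degrees even.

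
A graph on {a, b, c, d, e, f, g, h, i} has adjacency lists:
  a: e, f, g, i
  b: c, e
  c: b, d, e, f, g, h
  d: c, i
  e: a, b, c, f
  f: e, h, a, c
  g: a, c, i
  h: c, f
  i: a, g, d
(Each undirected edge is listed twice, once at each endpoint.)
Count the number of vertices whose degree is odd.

Degrees: a:4, b:2, c:6, d:2, e:4, f:4, g:3, h:2, i:3
Odd-degree vertices: g, i.

2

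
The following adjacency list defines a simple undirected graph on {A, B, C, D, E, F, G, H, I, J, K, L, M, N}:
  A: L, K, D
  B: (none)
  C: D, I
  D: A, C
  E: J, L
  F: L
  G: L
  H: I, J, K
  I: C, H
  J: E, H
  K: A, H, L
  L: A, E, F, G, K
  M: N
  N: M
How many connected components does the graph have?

Component: {B}
Component: {M, N}
Component: {A, C, D, E, F, G, H, I, J, K, L}

3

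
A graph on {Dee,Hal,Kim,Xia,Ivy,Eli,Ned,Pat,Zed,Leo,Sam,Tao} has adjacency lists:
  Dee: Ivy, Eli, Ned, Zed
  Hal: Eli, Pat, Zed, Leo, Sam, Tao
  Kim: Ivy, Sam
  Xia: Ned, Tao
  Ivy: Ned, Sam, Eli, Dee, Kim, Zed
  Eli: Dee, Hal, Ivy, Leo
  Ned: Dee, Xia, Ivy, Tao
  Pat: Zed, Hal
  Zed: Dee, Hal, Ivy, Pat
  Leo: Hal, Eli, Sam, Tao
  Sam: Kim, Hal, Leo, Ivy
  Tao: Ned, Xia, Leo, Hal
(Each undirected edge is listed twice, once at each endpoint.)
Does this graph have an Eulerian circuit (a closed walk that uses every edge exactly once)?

Degrees: Dee:4, Hal:6, Kim:2, Xia:2, Ivy:6, Eli:4, Ned:4, Pat:2, Zed:4, Leo:4, Sam:4, Tao:4
Every vertex has even degree and the edges form a single connected piece, so an Eulerian circuit exists.

Yes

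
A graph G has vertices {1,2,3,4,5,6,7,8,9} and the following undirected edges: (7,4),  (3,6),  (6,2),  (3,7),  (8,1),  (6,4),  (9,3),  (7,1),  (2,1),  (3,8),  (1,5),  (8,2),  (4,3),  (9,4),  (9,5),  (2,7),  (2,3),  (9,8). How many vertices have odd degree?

Degrees: 1:4, 2:5, 3:6, 4:4, 5:2, 6:3, 7:4, 8:4, 9:4
Odd-degree vertices: 2, 6.

2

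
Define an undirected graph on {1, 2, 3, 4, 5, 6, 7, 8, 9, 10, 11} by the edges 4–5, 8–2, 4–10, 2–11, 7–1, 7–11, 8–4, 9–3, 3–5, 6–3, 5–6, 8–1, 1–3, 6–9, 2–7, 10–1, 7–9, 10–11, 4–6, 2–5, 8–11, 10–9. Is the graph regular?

Degrees: 1:4, 2:4, 3:4, 4:4, 5:4, 6:4, 7:4, 8:4, 9:4, 10:4, 11:4
Every vertex has degree 4, so the graph is 4-regular.

Yes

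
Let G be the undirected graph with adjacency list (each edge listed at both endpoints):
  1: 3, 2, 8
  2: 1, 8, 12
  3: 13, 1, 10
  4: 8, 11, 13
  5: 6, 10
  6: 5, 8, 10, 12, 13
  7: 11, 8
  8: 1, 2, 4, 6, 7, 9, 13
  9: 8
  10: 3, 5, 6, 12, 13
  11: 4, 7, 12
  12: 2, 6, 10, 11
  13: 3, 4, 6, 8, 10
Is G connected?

Yes

A breadth-first search from 1 visits 1, 3, 2, 8, 10, 13, 12, 9, 7, 4, 6, 5, 11 — all 13 vertices — so the graph is connected.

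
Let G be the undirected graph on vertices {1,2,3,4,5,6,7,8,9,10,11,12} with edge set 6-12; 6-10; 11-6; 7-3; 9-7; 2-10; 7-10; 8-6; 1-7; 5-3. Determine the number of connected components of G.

Component: {4}
Component: {1, 2, 3, 5, 6, 7, 8, 9, 10, 11, 12}

2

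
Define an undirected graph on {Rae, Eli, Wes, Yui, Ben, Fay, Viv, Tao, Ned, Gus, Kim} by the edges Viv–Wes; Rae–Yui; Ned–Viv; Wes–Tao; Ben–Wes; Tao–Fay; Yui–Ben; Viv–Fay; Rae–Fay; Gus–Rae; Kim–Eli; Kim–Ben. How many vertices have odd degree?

8

Degrees: Rae:3, Eli:1, Wes:3, Yui:2, Ben:3, Fay:3, Viv:3, Tao:2, Ned:1, Gus:1, Kim:2
Odd-degree vertices: Rae, Eli, Wes, Ben, Fay, Viv, Ned, Gus.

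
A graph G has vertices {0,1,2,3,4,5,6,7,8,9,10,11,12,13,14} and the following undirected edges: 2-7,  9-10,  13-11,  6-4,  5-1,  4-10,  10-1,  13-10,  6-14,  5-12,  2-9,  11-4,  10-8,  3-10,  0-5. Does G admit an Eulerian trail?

No

Degrees: 0:1, 1:2, 2:2, 3:1, 4:3, 5:3, 6:2, 7:1, 8:1, 9:2, 10:6, 11:2, 12:1, 13:2, 14:1
Odd-degree vertices: 0, 3, 4, 5, 7, 8, 12, 14 (8 total).
An Eulerian trail requires 0 or 2 odd-degree vertices; here there are 8.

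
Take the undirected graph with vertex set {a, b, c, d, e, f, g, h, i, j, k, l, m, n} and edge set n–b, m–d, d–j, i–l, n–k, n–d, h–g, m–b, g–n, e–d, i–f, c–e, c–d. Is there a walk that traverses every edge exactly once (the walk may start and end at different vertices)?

No

Degrees: a:0, b:2, c:2, d:5, e:2, f:1, g:2, h:1, i:2, j:1, k:1, l:1, m:2, n:4
Odd-degree vertices: d, f, h, j, k, l (6 total).
An Eulerian trail requires 0 or 2 odd-degree vertices; here there are 6.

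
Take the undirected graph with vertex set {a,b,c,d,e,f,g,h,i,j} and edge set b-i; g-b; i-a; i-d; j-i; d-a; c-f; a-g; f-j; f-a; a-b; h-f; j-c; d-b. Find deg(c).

Neighbors of c: f, j.

2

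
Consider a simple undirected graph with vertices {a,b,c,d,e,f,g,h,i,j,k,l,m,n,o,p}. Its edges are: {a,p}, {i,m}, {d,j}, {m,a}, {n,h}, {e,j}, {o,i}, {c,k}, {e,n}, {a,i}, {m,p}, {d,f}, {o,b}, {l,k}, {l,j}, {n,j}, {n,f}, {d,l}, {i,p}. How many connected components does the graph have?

Component: {g}
Component: {a, b, i, m, o, p}
Component: {c, d, e, f, h, j, k, l, n}

3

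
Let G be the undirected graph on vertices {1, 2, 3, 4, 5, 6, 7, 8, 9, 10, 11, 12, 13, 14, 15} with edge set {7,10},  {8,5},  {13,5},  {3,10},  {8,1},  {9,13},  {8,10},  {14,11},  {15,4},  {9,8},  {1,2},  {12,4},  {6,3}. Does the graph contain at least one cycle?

Yes

|V| = 15, |E| = 13, number of components = 3.
Since 13 > 15 - 3, a cycle must exist; for instance 8-5-13-9-8.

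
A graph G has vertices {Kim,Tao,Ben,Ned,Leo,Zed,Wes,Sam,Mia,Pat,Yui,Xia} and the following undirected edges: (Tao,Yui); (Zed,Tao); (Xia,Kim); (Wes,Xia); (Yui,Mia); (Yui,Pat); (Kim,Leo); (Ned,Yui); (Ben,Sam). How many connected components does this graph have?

3

Component: {Ben, Sam}
Component: {Kim, Leo, Wes, Xia}
Component: {Tao, Ned, Zed, Mia, Pat, Yui}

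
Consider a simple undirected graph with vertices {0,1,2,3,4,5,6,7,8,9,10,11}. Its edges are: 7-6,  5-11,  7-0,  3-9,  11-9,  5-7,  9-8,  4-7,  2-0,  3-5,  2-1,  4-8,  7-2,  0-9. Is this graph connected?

No

Component: {10}
Component: {0, 1, 2, 3, 4, 5, 6, 7, 8, 9, 11}
No edge joins these 2 groups, so the graph is disconnected.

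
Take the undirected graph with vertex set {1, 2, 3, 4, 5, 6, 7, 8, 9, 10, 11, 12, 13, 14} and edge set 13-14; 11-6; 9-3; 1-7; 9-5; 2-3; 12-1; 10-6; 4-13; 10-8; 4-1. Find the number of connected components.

Component: {2, 3, 5, 9}
Component: {6, 8, 10, 11}
Component: {1, 4, 7, 12, 13, 14}

3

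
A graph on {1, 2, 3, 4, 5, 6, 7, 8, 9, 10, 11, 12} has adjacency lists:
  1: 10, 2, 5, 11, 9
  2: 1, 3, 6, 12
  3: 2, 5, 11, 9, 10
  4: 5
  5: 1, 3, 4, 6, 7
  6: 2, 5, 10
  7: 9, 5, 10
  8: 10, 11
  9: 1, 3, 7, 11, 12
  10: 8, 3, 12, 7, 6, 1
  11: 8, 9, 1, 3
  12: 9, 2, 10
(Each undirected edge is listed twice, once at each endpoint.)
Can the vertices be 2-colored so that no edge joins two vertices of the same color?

3-11-9-3 is an odd cycle (length 3), and a bipartite graph can contain only even cycles.

No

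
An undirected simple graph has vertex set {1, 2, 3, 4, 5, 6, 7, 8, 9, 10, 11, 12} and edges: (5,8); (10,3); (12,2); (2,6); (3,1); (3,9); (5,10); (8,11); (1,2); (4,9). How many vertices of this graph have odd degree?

Degrees: 1:2, 2:3, 3:3, 4:1, 5:2, 6:1, 7:0, 8:2, 9:2, 10:2, 11:1, 12:1
Odd-degree vertices: 2, 3, 4, 6, 11, 12.

6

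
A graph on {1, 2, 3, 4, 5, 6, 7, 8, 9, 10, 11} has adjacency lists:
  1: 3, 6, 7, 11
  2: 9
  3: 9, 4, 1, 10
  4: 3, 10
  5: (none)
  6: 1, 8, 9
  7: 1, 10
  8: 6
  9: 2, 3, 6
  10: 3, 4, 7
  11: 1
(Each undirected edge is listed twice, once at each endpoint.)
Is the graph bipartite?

3-4-10-3 is an odd cycle (length 3), and a bipartite graph can contain only even cycles.

No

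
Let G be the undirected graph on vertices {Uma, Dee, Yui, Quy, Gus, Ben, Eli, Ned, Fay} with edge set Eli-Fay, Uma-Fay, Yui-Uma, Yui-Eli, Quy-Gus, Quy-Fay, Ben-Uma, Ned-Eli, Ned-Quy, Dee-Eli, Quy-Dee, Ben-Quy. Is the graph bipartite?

Partition the vertices as {Dee, Yui, Gus, Ben, Ned, Fay} vs {Uma, Quy, Eli}. Each listed edge has one endpoint in each part, so the graph is bipartite.

Yes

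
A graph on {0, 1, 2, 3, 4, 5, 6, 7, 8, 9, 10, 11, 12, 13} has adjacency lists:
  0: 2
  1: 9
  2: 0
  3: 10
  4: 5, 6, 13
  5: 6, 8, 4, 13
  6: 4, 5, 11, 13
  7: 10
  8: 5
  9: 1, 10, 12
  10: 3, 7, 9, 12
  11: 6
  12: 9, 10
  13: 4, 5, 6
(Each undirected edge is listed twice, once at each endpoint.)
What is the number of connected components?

3

Component: {0, 2}
Component: {1, 3, 7, 9, 10, 12}
Component: {4, 5, 6, 8, 11, 13}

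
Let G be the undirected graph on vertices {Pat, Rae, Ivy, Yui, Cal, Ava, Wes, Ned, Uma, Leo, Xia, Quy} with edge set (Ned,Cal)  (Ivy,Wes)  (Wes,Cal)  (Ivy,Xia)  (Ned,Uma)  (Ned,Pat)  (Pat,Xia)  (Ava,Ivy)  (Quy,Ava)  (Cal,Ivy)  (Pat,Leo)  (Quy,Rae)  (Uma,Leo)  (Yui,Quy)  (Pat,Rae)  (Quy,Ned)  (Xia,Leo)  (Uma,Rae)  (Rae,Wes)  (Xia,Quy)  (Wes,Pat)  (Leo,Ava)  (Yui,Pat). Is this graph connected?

Starting from Pat and exploring outward reaches every vertex (Pat, Xia, Wes, Yui, Leo, Ned, Rae, Ivy, Quy, Cal, Ava, Uma); the graph is connected.

Yes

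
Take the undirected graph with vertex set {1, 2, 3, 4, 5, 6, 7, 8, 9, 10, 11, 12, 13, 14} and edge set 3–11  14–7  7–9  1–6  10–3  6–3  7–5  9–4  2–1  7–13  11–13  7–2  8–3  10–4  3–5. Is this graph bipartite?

No

The cycle 13-11-3-5-7-13 has length 5, which is odd, so the graph is not bipartite.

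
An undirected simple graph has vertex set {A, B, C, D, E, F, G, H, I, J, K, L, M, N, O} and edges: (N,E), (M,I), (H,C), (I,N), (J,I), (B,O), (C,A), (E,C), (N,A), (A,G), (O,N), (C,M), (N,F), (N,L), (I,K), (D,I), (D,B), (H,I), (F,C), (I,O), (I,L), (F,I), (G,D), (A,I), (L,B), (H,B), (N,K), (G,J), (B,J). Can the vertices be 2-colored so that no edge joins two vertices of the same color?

No

I-N-O-I is an odd cycle (length 3), and a bipartite graph can contain only even cycles.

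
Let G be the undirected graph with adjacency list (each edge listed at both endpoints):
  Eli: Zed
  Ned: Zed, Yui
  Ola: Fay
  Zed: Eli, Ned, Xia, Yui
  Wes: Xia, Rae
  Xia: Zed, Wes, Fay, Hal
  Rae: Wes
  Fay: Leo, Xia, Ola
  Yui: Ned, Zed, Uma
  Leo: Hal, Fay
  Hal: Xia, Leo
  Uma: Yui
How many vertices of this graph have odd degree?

6

Degrees: Eli:1, Ned:2, Ola:1, Zed:4, Wes:2, Xia:4, Rae:1, Fay:3, Yui:3, Leo:2, Hal:2, Uma:1
Odd-degree vertices: Eli, Ola, Rae, Fay, Yui, Uma.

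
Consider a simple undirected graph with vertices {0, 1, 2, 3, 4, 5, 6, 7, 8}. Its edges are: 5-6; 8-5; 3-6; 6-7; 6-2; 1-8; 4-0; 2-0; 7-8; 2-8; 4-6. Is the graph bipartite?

Partition the vertices as {1, 2, 3, 4, 5, 7} vs {0, 6, 8}. Each listed edge has one endpoint in each part, so the graph is bipartite.

Yes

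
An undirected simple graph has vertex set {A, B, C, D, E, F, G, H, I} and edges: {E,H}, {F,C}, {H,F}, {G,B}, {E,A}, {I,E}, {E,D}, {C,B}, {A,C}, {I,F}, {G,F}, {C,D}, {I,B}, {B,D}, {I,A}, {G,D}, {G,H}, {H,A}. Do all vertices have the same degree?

Yes

Degrees: A:4, B:4, C:4, D:4, E:4, F:4, G:4, H:4, I:4
Every vertex has degree 4, so the graph is 4-regular.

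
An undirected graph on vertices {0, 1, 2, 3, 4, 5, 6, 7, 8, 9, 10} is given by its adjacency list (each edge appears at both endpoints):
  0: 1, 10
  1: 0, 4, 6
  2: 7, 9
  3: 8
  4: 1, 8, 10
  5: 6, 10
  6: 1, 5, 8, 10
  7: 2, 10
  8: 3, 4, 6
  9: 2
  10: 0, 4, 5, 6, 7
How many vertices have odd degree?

Degrees: 0:2, 1:3, 2:2, 3:1, 4:3, 5:2, 6:4, 7:2, 8:3, 9:1, 10:5
Odd-degree vertices: 1, 3, 4, 8, 9, 10.

6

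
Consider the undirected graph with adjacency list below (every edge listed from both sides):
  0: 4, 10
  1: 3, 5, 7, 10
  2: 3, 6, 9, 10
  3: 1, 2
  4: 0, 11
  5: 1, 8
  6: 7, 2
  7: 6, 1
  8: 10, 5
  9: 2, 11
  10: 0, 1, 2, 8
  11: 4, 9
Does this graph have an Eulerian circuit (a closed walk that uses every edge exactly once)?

Degrees: 0:2, 1:4, 2:4, 3:2, 4:2, 5:2, 6:2, 7:2, 8:2, 9:2, 10:4, 11:2
Every vertex has even degree and the edges form a single connected piece, so an Eulerian circuit exists.

Yes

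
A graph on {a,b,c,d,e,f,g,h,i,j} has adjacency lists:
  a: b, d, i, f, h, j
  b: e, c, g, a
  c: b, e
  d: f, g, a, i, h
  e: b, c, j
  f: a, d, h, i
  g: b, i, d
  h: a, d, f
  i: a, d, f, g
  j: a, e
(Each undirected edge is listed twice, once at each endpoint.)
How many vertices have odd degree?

Degrees: a:6, b:4, c:2, d:5, e:3, f:4, g:3, h:3, i:4, j:2
Odd-degree vertices: d, e, g, h.

4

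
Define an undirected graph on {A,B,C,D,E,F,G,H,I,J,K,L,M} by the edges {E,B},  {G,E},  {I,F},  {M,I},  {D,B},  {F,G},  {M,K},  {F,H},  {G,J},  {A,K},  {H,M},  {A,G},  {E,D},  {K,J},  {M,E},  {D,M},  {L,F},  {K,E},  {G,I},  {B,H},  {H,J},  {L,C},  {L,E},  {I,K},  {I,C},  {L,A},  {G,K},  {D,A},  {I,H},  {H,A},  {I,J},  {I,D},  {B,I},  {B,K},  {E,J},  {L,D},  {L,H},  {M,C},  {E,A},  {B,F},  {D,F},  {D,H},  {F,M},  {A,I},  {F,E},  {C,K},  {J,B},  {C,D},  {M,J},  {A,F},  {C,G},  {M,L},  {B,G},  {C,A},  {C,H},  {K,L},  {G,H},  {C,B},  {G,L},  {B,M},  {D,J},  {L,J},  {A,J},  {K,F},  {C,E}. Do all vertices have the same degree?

Yes

Degrees: A:10, B:10, C:10, D:10, E:10, F:10, G:10, H:10, I:10, J:10, K:10, L:10, M:10
Every vertex has degree 10, so the graph is 10-regular.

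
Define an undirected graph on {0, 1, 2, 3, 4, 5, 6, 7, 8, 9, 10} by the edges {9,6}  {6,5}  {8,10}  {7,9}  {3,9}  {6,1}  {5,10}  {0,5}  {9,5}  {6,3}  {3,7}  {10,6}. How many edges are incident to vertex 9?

4

Neighbors of 9: 3, 5, 6, 7.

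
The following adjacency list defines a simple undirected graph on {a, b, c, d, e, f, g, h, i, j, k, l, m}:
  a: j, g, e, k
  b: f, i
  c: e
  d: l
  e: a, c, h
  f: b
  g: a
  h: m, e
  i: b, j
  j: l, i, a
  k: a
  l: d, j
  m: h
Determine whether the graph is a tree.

The graph has 13 vertices and 12 edges.
It is connected with exactly 12 edges, hence acyclic — it is a tree.

Yes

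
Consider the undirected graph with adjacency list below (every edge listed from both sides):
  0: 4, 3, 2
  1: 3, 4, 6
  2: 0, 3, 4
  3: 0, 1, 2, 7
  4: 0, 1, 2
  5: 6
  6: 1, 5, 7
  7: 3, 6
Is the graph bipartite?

No

2-0-3-2 is an odd cycle (length 3), and a bipartite graph can contain only even cycles.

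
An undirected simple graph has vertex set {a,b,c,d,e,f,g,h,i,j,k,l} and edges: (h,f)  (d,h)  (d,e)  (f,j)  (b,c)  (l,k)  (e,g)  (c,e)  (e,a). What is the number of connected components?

3

Component: {i}
Component: {k, l}
Component: {a, b, c, d, e, f, g, h, j}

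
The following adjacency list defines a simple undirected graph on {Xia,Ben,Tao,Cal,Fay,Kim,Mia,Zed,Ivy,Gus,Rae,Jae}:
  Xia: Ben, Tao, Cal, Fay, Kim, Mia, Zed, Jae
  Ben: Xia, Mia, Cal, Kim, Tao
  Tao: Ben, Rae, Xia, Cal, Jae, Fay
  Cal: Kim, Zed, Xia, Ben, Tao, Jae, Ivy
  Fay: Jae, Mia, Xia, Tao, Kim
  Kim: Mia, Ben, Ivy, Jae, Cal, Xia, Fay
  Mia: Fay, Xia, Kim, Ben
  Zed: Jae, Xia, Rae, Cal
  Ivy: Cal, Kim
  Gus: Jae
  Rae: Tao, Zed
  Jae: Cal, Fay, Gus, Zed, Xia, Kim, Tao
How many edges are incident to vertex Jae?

7

Neighbors of Jae: Xia, Tao, Cal, Fay, Kim, Zed, Gus.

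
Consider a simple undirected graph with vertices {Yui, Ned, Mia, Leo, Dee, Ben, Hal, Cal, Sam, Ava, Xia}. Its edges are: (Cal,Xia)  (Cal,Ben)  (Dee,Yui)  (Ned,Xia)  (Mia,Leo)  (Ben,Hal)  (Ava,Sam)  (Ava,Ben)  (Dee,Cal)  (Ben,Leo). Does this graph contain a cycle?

No

The graph has 11 vertices, 10 edges, and 1 connected component.
A forest on 11 vertices with 1 component has exactly 10 edges, which matches — so no cycle.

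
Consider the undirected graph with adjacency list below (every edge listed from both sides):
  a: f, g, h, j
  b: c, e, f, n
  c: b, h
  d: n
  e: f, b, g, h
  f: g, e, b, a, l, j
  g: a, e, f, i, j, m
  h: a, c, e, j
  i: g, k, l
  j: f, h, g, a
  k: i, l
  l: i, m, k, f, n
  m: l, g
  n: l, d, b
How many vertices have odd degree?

4

Degrees: a:4, b:4, c:2, d:1, e:4, f:6, g:6, h:4, i:3, j:4, k:2, l:5, m:2, n:3
Odd-degree vertices: d, i, l, n.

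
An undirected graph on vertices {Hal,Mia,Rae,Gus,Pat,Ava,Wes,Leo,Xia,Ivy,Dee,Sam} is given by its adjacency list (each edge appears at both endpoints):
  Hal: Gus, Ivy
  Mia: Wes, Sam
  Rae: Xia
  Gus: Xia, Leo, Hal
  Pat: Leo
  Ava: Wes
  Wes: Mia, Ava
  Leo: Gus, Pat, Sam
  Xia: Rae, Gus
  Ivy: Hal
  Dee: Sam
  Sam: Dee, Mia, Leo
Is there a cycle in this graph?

|V| = 12, |E| = 11, number of components = 1.
A forest on 12 vertices with 1 component has exactly 11 edges, which matches — so no cycle.

No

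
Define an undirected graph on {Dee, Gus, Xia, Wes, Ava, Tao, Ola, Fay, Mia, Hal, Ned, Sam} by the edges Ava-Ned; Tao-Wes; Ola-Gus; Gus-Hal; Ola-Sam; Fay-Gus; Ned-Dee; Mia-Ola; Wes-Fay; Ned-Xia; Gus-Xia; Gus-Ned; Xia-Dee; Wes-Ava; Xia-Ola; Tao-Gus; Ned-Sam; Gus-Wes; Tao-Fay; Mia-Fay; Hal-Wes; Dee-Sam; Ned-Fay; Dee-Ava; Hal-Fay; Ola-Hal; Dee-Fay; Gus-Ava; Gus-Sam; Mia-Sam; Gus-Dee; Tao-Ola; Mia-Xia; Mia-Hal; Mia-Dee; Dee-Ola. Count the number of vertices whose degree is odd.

Degrees: Dee:8, Gus:10, Xia:5, Wes:5, Ava:4, Tao:4, Ola:7, Fay:7, Mia:6, Hal:5, Ned:6, Sam:5
Odd-degree vertices: Xia, Wes, Ola, Fay, Hal, Sam.

6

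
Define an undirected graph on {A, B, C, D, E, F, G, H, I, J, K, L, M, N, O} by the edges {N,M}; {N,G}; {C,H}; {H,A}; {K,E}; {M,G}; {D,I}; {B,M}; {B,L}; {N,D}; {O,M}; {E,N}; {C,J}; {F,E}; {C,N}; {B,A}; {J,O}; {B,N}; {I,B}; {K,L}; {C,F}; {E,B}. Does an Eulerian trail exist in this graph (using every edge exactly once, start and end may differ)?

Yes

Degrees: A:2, B:6, C:4, D:2, E:4, F:2, G:2, H:2, I:2, J:2, K:2, L:2, M:4, N:6, O:2
Odd-degree vertices: none (0 total).
With 0 odd-degree vertices and all edges in one connected piece, an Eulerian trail exists.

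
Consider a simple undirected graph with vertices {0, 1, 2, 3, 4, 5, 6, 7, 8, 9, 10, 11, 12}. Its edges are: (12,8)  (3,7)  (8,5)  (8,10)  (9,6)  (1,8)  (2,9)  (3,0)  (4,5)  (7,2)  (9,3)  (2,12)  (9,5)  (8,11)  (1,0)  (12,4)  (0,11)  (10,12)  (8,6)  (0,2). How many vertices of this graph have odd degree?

Degrees: 0:4, 1:2, 2:4, 3:3, 4:2, 5:3, 6:2, 7:2, 8:6, 9:4, 10:2, 11:2, 12:4
Odd-degree vertices: 3, 5.

2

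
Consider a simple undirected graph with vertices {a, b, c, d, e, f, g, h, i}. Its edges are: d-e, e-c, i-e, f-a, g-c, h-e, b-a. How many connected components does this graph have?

2

Component: {a, b, f}
Component: {c, d, e, g, h, i}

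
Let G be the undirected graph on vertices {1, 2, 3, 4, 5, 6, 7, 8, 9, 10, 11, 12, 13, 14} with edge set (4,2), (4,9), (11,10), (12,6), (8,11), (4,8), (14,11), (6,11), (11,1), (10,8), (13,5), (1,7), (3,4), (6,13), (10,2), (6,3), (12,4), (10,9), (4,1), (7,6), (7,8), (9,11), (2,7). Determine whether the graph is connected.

Yes

A breadth-first search from 1 visits 1, 4, 11, 7, 8, 2, 12, 9, 3, 6, 10, 14, 13, 5 — all 14 vertices — so the graph is connected.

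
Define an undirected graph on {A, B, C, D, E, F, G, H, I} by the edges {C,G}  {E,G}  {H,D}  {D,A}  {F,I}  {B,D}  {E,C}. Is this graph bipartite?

The cycle C-E-G-C has length 3, which is odd, so the graph is not bipartite.

No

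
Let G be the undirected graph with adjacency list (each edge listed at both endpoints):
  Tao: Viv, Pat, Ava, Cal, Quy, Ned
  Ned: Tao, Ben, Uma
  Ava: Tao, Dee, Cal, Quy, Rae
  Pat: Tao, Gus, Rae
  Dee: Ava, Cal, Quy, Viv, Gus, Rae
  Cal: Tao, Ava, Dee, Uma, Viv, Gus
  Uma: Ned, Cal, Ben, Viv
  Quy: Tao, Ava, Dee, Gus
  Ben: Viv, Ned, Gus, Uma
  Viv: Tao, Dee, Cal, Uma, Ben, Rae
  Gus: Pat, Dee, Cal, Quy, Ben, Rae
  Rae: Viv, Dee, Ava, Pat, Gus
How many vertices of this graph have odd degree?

Degrees: Tao:6, Ned:3, Ava:5, Pat:3, Dee:6, Cal:6, Uma:4, Quy:4, Ben:4, Viv:6, Gus:6, Rae:5
Odd-degree vertices: Ned, Ava, Pat, Rae.

4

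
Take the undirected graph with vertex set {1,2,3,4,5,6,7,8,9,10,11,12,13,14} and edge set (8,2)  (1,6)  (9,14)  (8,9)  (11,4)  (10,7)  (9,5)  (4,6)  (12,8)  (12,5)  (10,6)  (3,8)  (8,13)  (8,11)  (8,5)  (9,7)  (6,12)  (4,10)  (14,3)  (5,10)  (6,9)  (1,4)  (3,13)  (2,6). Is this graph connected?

A breadth-first search from 1 visits 1, 4, 6, 11, 10, 12, 2, 9, 8, 5, 7, 14, 3, 13 — all 14 vertices — so the graph is connected.

Yes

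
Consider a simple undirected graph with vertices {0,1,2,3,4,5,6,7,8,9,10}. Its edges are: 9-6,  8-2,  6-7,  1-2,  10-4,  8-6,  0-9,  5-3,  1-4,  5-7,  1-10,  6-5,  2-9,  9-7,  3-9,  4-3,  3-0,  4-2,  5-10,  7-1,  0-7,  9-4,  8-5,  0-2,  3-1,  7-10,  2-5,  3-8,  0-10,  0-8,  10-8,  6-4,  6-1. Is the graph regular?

Yes

Degrees: 0:6, 1:6, 2:6, 3:6, 4:6, 5:6, 6:6, 7:6, 8:6, 9:6, 10:6
Every vertex has degree 6, so the graph is 6-regular.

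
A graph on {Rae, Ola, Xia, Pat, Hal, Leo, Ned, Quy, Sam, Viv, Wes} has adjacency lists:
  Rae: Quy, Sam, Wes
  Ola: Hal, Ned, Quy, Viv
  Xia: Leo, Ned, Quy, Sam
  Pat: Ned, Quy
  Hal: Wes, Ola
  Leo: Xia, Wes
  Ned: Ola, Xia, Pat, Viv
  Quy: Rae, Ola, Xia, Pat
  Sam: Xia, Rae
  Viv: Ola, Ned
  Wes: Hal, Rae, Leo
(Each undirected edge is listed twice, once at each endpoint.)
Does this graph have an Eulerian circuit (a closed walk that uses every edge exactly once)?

Degrees: Rae:3, Ola:4, Xia:4, Pat:2, Hal:2, Leo:2, Ned:4, Quy:4, Sam:2, Viv:2, Wes:3
Vertices with odd degree: Rae, Wes. An Eulerian circuit requires all degrees even.

No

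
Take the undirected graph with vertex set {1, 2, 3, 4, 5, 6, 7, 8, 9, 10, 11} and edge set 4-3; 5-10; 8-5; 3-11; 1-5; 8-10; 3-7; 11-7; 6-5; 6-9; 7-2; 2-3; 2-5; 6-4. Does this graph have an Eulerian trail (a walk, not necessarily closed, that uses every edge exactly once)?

No

Degrees: 1:1, 2:3, 3:4, 4:2, 5:5, 6:3, 7:3, 8:2, 9:1, 10:2, 11:2
Odd-degree vertices: 1, 2, 5, 6, 7, 9 (6 total).
With 6 odd-degree vertices (more than two), no single trail can use every edge.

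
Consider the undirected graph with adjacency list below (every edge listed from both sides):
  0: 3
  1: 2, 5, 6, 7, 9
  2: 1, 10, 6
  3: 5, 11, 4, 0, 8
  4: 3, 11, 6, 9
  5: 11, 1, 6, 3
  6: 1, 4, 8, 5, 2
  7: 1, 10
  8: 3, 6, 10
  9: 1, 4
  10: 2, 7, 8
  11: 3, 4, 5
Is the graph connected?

Yes

Starting from 0 and exploring outward reaches every vertex (0, 3, 5, 4, 8, 11, 6, 1, 9, 10, 2, 7); the graph is connected.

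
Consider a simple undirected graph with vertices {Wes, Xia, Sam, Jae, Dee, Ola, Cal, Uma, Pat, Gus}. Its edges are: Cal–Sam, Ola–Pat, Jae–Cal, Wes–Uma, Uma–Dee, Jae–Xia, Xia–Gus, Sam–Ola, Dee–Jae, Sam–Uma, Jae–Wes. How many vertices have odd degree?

4

Degrees: Wes:2, Xia:2, Sam:3, Jae:4, Dee:2, Ola:2, Cal:2, Uma:3, Pat:1, Gus:1
Odd-degree vertices: Sam, Uma, Pat, Gus.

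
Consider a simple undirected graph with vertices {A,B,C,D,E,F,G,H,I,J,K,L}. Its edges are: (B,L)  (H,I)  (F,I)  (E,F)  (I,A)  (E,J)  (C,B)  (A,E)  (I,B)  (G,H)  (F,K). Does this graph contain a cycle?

|V| = 12, |E| = 11, number of components = 2.
Since 11 > 12 - 2, a cycle must exist; for instance A-I-F-E-A.

Yes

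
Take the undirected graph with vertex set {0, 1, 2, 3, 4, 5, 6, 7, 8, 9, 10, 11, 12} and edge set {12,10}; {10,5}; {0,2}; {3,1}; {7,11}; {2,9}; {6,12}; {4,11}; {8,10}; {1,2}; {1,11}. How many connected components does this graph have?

2

Component: {5, 6, 8, 10, 12}
Component: {0, 1, 2, 3, 4, 7, 9, 11}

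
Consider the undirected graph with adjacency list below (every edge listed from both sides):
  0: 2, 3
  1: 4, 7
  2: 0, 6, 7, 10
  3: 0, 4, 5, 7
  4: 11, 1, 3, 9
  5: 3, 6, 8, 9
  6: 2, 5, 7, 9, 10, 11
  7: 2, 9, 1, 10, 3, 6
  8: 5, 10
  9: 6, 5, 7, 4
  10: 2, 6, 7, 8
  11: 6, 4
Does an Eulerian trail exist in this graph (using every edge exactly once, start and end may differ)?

Yes

Degrees: 0:2, 1:2, 2:4, 3:4, 4:4, 5:4, 6:6, 7:6, 8:2, 9:4, 10:4, 11:2
Odd-degree vertices: none (0 total).
The non-isolated vertices are connected and exactly 0 have odd degree, so an Eulerian trail exists.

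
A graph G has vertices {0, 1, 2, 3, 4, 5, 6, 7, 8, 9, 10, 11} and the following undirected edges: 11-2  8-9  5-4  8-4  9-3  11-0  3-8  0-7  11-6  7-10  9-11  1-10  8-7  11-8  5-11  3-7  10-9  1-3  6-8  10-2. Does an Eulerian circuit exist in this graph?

Yes

Degrees: 0:2, 1:2, 2:2, 3:4, 4:2, 5:2, 6:2, 7:4, 8:6, 9:4, 10:4, 11:6
All degrees are even and the non-isolated vertices are connected — an Eulerian circuit exists.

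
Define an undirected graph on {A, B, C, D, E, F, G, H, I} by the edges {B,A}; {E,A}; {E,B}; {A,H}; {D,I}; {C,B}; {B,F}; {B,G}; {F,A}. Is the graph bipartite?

No

E-B-A-E is an odd cycle (length 3), and a bipartite graph can contain only even cycles.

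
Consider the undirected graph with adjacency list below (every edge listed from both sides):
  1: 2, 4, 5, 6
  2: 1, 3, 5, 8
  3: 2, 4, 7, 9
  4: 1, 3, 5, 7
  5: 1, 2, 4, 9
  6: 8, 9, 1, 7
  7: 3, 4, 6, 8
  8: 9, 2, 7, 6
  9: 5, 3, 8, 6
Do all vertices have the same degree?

Degrees: 1:4, 2:4, 3:4, 4:4, 5:4, 6:4, 7:4, 8:4, 9:4
Every vertex has degree 4, so the graph is 4-regular.

Yes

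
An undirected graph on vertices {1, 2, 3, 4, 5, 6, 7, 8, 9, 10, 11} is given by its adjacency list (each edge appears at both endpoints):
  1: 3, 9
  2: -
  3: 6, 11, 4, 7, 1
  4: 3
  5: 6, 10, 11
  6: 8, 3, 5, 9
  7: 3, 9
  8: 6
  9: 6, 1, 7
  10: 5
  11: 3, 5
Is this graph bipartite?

Partition the vertices as {2, 3, 5, 8, 9} vs {1, 4, 6, 7, 10, 11}. Each listed edge has one endpoint in each part, so the graph is bipartite.

Yes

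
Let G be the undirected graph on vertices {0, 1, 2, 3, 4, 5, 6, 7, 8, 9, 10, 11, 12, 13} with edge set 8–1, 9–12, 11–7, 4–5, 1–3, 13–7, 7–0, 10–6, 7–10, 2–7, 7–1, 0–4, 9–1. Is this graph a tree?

Yes

The graph has 14 vertices and 13 edges.
It is connected with exactly 13 edges, hence acyclic — it is a tree.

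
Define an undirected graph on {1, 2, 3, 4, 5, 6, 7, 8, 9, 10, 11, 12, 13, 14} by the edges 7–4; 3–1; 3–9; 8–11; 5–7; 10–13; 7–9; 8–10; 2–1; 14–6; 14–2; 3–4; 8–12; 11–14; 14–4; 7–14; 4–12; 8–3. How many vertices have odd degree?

4

Degrees: 1:2, 2:2, 3:4, 4:4, 5:1, 6:1, 7:4, 8:4, 9:2, 10:2, 11:2, 12:2, 13:1, 14:5
Odd-degree vertices: 5, 6, 13, 14.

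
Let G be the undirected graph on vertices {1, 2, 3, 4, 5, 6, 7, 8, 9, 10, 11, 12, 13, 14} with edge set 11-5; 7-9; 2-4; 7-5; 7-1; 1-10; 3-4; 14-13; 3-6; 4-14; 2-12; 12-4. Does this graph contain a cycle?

Yes

|V| = 14, |E| = 12, number of components = 3.
Since 12 > 14 - 3, a cycle must exist; for instance 2-4-12-2.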